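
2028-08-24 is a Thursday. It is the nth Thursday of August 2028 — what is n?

Day 24 falls in week ⌈24/7⌉ of the month.
Days 1–7 hold the 1st Thursday, 8–14 the 2nd, 15–21 the 3rd, 22–28 the 4th, 29–31 the 5th.
24 is in the range for the 4th.

4th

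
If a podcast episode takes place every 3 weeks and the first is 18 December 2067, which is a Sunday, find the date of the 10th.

The 10th occurrence is 9 intervals after the first: 9 × 21 = 189 days after 18 December 2067.
December has 31 days — 13 days to the end of December leaves 176.
January has 31 days (145 left).
February has 29 days (116 left).
March has 31 days (85 left).
April has 30 days (55 left).
May has 31 days (24 left).
24 days into June → 24 June 2068.

24 June 2068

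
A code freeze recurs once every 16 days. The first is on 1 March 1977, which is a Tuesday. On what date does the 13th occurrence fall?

9 September 1977

The 13th occurrence is 12 intervals after the first: 12 × 16 = 192 days after 1 March 1977.
March has 31 days — 30 days to the end of March leaves 162.
April has 30 days (132 left).
May has 31 days (101 left).
June has 30 days (71 left).
July has 31 days (40 left).
August has 31 days (9 left).
9 days into September → 9 September 1977.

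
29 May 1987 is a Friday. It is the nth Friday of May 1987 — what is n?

5th

Day 29 falls in week ⌈29/7⌉ of the month.
Days 1–7 hold the 1st Friday, 8–14 the 2nd, 15–21 the 3rd, 22–28 the 4th, 29–31 the 5th.
29 is in the range for the 5th.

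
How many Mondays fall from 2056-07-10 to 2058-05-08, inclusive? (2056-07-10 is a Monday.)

96

2056-07-10 is a Monday; the first Monday on or after it is 2056-07-10.
From 2056-07-10 to 2058-05-08: 174 + 365 + 128 = 667 days (rest of 2056, 2057, to 2058-05-08 in 2058).
667 ÷ 7 = 95 full weeks with remainder 2, so 95 more Mondays after the first → 96.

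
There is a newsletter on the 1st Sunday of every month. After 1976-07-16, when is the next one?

July 1976 starts on a Thursday, so its 1st Sunday is 1976-07-04 (3 days in).
That is not after 1976-07-16, so look at August 1976.
August 1976 starts on a Sunday, so its 1st Sunday is 1976-08-01.

1976-08-01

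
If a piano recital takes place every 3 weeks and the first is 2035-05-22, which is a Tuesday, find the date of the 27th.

2036-11-18

The 27th occurrence is 26 intervals after the first: 26 × 21 = 546 days after 2035-05-22.
May has 31 days — 9 days to the end of May leaves 537.
From end of May to end of 2035 is 214 days (323 left).
January has 31 days (292 left).
February has 29 days (263 left).
March has 31 days (232 left).
April has 30 days (202 left).
May has 31 days (171 left).
June has 30 days (141 left).
July has 31 days (110 left).
August has 31 days (79 left).
September has 30 days (49 left).
October has 31 days (18 left).
18 days into November → 2036-11-18.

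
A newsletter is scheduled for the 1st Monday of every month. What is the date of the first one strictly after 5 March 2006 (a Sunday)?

6 March 2006

March 2006 starts on a Wednesday, so its 1st Monday is 6 March 2006 (5 days in).
6 March 2006 is after 5 March 2006, so that is the next one.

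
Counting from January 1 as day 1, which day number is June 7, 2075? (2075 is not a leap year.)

Days in months before June: 31 + 28 + 31 + 30 + 31 = 151.
Plus 7 days into June → day 158.

158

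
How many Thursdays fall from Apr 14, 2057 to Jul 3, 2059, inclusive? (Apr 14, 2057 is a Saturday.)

116

Apr 14, 2057 is a Saturday; the first Thursday on or after it is Apr 19, 2057 (5 days later).
From Apr 19, 2057 to Jul 3, 2059: 256 + 365 + 184 = 805 days (rest of 2057, 2058, to Jul 3, 2059 in 2059).
805 ÷ 7 = 115 full weeks with remainder 0, so 115 more Thursdays after the first → 116.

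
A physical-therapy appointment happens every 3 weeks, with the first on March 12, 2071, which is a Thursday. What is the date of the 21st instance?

May 5, 2072

The 21st occurrence is 20 intervals after the first: 20 × 21 = 420 days after March 12, 2071.
March has 31 days — 19 days to the end of March leaves 401.
From end of March to end of 2071 is 275 days (126 left).
January has 31 days (95 left).
February has 29 days (66 left).
March has 31 days (35 left).
April has 30 days (5 left).
5 days into May → May 5, 2072.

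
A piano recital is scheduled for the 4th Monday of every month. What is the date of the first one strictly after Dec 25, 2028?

Dec 2028 starts on a Friday; its first Monday is the 4th, so the 4th Monday is the 25th — Dec 25, 2028.
That is not after Dec 25, 2028, so look at Jan 2029.
Jan 2029 starts on a Monday; its first Monday is the 1st, so the 4th Monday is the 22nd — Jan 22, 2029.

Jan 22, 2029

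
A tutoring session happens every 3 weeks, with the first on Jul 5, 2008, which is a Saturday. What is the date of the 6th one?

The 6th occurrence is 5 intervals after the first: 5 × 21 = 105 days after Jul 5, 2008.
Jul has 31 days — 26 days to the end of Jul leaves 79.
Aug has 31 days (48 left).
Sep has 30 days (18 left).
18 days into Oct → Oct 18, 2008.

Oct 18, 2008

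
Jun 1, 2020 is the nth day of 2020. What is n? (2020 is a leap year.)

153

Days in months before Jun: 31 + 29 + 31 + 30 + 31 = 152.
Plus 1 day into Jun → day 153.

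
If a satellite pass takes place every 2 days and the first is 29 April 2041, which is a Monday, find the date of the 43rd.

22 July 2041

The 43rd occurrence is 42 intervals after the first: 42 × 2 = 84 days after 29 April 2041.
April has 30 days — 1 day to the end of April leaves 83.
May has 31 days (52 left).
June has 30 days (22 left).
22 days into July → 22 July 2041.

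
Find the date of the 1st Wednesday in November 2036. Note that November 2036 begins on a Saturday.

2036-11-05

November 2036 begins on a Saturday, so the first Wednesday is November 5 (4 days later).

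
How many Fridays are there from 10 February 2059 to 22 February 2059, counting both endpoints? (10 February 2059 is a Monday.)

10 February 2059 is a Monday; the first Friday on or after it is 14 February 2059 (4 days later).
From 14 February 2059 to 22 February 2059 is 22 − 14 = 8 days.
8 ÷ 7 = 1 full weeks with remainder 1, so 1 more Fridays after the first → 2.

2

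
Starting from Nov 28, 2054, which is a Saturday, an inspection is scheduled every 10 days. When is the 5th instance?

The 5th occurrence is 4 intervals after the first: 4 × 10 = 40 days after Nov 28, 2054.
Nov has 30 days — 2 days to the end of Nov leaves 38.
Dec has 31 days (7 left).
7 days into Jan → Jan 7, 2055.

Jan 7, 2055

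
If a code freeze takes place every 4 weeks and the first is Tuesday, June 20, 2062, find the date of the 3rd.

August 15, 2062

The 3rd occurrence is 2 intervals after the first: 2 × 28 = 56 days after June 20, 2062.
June has 30 days — 10 days to the end of June leaves 46.
July has 31 days (15 left).
15 days into August → August 15, 2062.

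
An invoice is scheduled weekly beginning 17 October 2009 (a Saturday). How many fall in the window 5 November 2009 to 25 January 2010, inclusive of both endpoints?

Occurrences land 7·i days after 17 October 2009 for i = 0, 1, 2, …
5 November 2009 is 19 days after the start; 19 ÷ 7 = 2 remainder 5; since the remainder is 5, round up to i = 3. First occurrence in the window: #4 on 7 November 2009 (3×7 = 21 days in).
25 January 2010 is 100 days after the start; 100 ÷ 7 = 14 remainder 2. Last occurrence in the window: #15 on 23 January 2010.
Occurrences #4 through #15: 12 in total.

12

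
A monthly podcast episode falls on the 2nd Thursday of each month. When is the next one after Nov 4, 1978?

Nov 1978 starts on a Wednesday; its first Thursday is the 2nd, so the 2nd Thursday is the 9th — Nov 9, 1978.
Nov 9, 1978 is after Nov 4, 1978, so that is the next one.

Nov 9, 1978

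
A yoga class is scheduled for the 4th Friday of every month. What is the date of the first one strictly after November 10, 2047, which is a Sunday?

November 2047 starts on a Friday; its first Friday is the 1st, so the 4th Friday is the 22nd — November 22, 2047.
November 22, 2047 is after November 10, 2047, so that is the next one.

November 22, 2047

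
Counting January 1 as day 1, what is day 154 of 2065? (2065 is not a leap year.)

3 June 2065

January has 31 days (154 − 31 = 123 remain).
February has 28 days (123 − 28 = 95 remain).
March has 31 days (95 − 31 = 64 remain).
April has 30 days (64 − 30 = 34 remain).
May has 31 days (34 − 31 = 3 remain).
3 into June → June 3.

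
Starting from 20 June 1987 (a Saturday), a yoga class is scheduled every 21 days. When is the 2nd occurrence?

The 2nd occurrence is 1 interval after the first: 1 × 21 = 21 days after 20 June 1987.
June has 30 days — 10 days to the end of June leaves 11.
11 days into July → 11 July 1987.

11 July 1987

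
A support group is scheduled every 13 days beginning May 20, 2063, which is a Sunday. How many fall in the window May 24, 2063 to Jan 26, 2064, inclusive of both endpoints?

19

Occurrences land 13·i days after May 20, 2063 for i = 0, 1, 2, …
May 24, 2063 is 4 days after the start; 4 ÷ 13 = 0 remainder 4; since the remainder is 4, round up to i = 1. First occurrence in the window: #2 on Jun 2, 2063 (1×13 = 13 days in).
Jan 26, 2064 is 251 days after the start; 251 ÷ 13 = 19 remainder 4. Last occurrence in the window: #20 on Jan 22, 2064.
Occurrences #2 through #20: 19 in total.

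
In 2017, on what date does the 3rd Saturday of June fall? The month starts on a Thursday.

June 2017 begins on a Thursday, so the first Saturday is June 3 (2 days later).
The 3rd Saturday is 2 weeks later: 3 + 14 = 17.

17 June 2017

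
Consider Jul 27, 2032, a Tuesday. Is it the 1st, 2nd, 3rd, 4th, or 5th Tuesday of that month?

Day 27 falls in week ⌈27/7⌉ of the month.
Days 1–7 hold the 1st Tuesday, 8–14 the 2nd, 15–21 the 3rd, 22–28 the 4th, 29–31 the 5th.
27 is in the range for the 4th.

4th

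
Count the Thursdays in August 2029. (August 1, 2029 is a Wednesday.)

5

August 1, 2029 is a Wednesday; the first Thursday on or after it is August 2, 2029 (1 day later).
From August 2, 2029 to August 31, 2029 is 31 − 2 = 29 days.
29 ÷ 7 = 4 full weeks with remainder 1, so 4 more Thursdays after the first → 5.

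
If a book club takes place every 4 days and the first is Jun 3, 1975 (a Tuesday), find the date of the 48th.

The 48th occurrence is 47 intervals after the first: 47 × 4 = 188 days after Jun 3, 1975.
Jun has 30 days — 27 days to the end of Jun leaves 161.
Jul has 31 days (130 left).
Aug has 31 days (99 left).
Sep has 30 days (69 left).
Oct has 31 days (38 left).
Nov has 30 days (8 left).
8 days into Dec → Dec 8, 1975.

Dec 8, 1975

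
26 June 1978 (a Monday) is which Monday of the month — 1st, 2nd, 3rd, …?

Day 26 falls in week ⌈26/7⌉ of the month.
Days 1–7 hold the 1st Monday, 8–14 the 2nd, 15–21 the 3rd, 22–28 the 4th, 29–31 the 5th.
26 is in the range for the 4th.

4th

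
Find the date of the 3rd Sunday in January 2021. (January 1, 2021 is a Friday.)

17 January 2021

January 2021 begins on a Friday, so the first Sunday is January 3 (2 days later).
The 3rd Sunday is 2 weeks later: 3 + 14 = 17.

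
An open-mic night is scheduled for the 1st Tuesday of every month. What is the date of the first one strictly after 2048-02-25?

February 2048 starts on a Saturday, so its 1st Tuesday is 2048-02-04 (3 days in).
That is not after 2048-02-25, so look at March 2048.
March 2048 starts on a Sunday, so its 1st Tuesday is 2048-03-03 (2 days in).

2048-03-03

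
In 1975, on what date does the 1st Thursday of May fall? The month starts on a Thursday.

May 1975 begins on a Thursday, so the first Thursday is May 1.

May 1, 1975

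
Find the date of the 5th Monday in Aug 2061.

Aug 2061 begins on a Monday, so the first Monday is Aug 1.
The 5th Monday is 4 weeks later: 1 + 28 = 29.

Aug 29, 2061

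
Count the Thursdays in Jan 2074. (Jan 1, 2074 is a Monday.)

4

Jan 1, 2074 is a Monday; the first Thursday on or after it is Jan 4, 2074 (3 days later).
From Jan 4, 2074 to Jan 31, 2074 is 31 − 4 = 27 days.
27 ÷ 7 = 3 full weeks with remainder 6, so 3 more Thursdays after the first → 4.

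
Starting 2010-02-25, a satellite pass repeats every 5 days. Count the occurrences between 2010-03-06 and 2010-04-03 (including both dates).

6

Occurrences land 5·i days after 2010-02-25 for i = 0, 1, 2, …
2010-03-06 is 9 days after the start; 9 ÷ 5 = 1 remainder 4; since the remainder is 4, round up to i = 2. First occurrence in the window: #3 on 2010-03-07 (2×5 = 10 days in).
2010-04-03 is 37 days after the start; 37 ÷ 5 = 7 remainder 2. Last occurrence in the window: #8 on 2010-04-01.
Occurrences #3 through #8: 6 in total.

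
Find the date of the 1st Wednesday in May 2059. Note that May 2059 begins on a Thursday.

May 2059 begins on a Thursday, so the first Wednesday is May 7 (6 days later).

2059-05-07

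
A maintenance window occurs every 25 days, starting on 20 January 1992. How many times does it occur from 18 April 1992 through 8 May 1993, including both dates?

15

Occurrences land 25·i days after 20 January 1992 for i = 0, 1, 2, …
18 April 1992 is 89 days after the start; 89 ÷ 25 = 3 remainder 14; since the remainder is 14, round up to i = 4. First occurrence in the window: #5 on 29 April 1992 (4×25 = 100 days in).
8 May 1993 is 474 days after the start; 474 ÷ 25 = 18 remainder 24. Last occurrence in the window: #19 on 14 April 1993.
Occurrences #5 through #19: 15 in total.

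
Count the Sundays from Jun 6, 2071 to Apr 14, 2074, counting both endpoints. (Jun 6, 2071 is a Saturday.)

Jun 6, 2071 is a Saturday; the first Sunday on or after it is Jun 7, 2071 (1 day later).
From Jun 7, 2071 to Apr 14, 2074: 207 + 366 + 365 + 104 = 1042 days (rest of 2071, 2072, 2073, to Apr 14, 2074 in 2074).
1042 ÷ 7 = 148 full weeks with remainder 6, so 148 more Sundays after the first → 149.

149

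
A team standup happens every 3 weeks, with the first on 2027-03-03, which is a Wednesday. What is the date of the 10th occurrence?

The 10th occurrence is 9 intervals after the first: 9 × 21 = 189 days after 2027-03-03.
March has 31 days — 28 days to the end of March leaves 161.
April has 30 days (131 left).
May has 31 days (100 left).
June has 30 days (70 left).
July has 31 days (39 left).
August has 31 days (8 left).
8 days into September → 2027-09-08.

2027-09-08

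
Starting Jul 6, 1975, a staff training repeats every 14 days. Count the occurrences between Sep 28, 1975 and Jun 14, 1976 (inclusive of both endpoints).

Occurrences land 14·i days after Jul 6, 1975 for i = 0, 1, 2, …
Sep 28, 1975 is 84 days after the start; 84 ÷ 14 = 6 remainder 0. First occurrence in the window: #7 on Sep 28, 1975 (6×14 = 84 days in).
Jun 14, 1976 is 344 days after the start; 344 ÷ 14 = 24 remainder 8. Last occurrence in the window: #25 on Jun 6, 1976.
Occurrences #7 through #25: 19 in total.

19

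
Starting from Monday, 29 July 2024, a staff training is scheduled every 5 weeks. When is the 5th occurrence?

16 December 2024

The 5th occurrence is 4 intervals after the first: 4 × 35 = 140 days after 29 July 2024.
July has 31 days — 2 days to the end of July leaves 138.
August has 31 days (107 left).
September has 30 days (77 left).
October has 31 days (46 left).
November has 30 days (16 left).
16 days into December → 16 December 2024.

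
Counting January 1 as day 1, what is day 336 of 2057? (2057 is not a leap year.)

2 December 2057

January has 31 days (336 − 31 = 305 remain).
February has 28 days (305 − 28 = 277 remain).
March has 31 days (277 − 31 = 246 remain).
April has 30 days (246 − 30 = 216 remain).
May has 31 days (216 − 31 = 185 remain).
June has 30 days (185 − 30 = 155 remain).
July has 31 days (155 − 31 = 124 remain).
August has 31 days (124 − 31 = 93 remain).
September has 30 days (93 − 30 = 63 remain).
October has 31 days (63 − 31 = 32 remain).
November has 30 days (32 − 30 = 2 remain).
2 into December → December 2.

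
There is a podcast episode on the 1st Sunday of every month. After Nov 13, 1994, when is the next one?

Nov 1994 starts on a Tuesday, so its 1st Sunday is Nov 6, 1994 (5 days in).
That is not after Nov 13, 1994, so look at Dec 1994.
Dec 1994 starts on a Thursday, so its 1st Sunday is Dec 4, 1994 (3 days in).

Dec 4, 1994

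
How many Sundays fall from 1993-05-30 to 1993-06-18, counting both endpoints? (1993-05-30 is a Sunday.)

1993-05-30 is a Sunday; the first Sunday on or after it is 1993-05-30.
From 1993-05-30 to 1993-06-18: 1 + 18 = 19 days (rest of May, June).
19 ÷ 7 = 2 full weeks with remainder 5, so 2 more Sundays after the first → 3.

3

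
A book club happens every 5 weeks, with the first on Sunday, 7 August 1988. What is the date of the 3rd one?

The 3rd occurrence is 2 intervals after the first: 2 × 35 = 70 days after 7 August 1988.
August has 31 days — 24 days to the end of August leaves 46.
September has 30 days (16 left).
16 days into October → 16 October 1988.

16 October 1988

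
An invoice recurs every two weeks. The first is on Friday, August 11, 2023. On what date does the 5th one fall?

October 6, 2023

The 5th occurrence is 4 intervals after the first: 4 × 14 = 56 days after August 11, 2023.
August has 31 days — 20 days to the end of August leaves 36.
September has 30 days (6 left).
6 days into October → October 6, 2023.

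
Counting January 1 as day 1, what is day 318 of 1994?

January has 31 days (318 − 31 = 287 remain).
February has 28 days (287 − 28 = 259 remain).
March has 31 days (259 − 31 = 228 remain).
April has 30 days (228 − 30 = 198 remain).
May has 31 days (198 − 31 = 167 remain).
June has 30 days (167 − 30 = 137 remain).
July has 31 days (137 − 31 = 106 remain).
August has 31 days (106 − 31 = 75 remain).
September has 30 days (75 − 30 = 45 remain).
October has 31 days (45 − 31 = 14 remain).
14 into November → November 14.

14 November 1994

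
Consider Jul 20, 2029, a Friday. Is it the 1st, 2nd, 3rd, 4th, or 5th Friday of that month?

Day 20 falls in week ⌈20/7⌉ of the month.
Days 1–7 hold the 1st Friday, 8–14 the 2nd, 15–21 the 3rd, 22–28 the 4th, 29–31 the 5th.
20 is in the range for the 3rd.

3rd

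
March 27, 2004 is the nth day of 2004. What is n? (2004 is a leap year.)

87

Days in months before March: 31 + 29 = 60.
Plus 27 days into March → day 87.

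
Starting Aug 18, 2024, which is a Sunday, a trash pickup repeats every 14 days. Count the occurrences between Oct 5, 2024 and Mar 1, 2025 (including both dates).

10

Occurrences land 14·i days after Aug 18, 2024 for i = 0, 1, 2, …
Oct 5, 2024 is 48 days after the start; 48 ÷ 14 = 3 remainder 6; since the remainder is 6, round up to i = 4. First occurrence in the window: #5 on Oct 13, 2024 (4×14 = 56 days in).
Mar 1, 2025 is 195 days after the start; 195 ÷ 14 = 13 remainder 13. Last occurrence in the window: #14 on Feb 16, 2025.
Occurrences #5 through #14: 10 in total.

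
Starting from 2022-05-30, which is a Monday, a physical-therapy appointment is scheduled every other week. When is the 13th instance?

The 13th occurrence is 12 intervals after the first: 12 × 14 = 168 days after 2022-05-30.
May has 31 days — 1 day to the end of May leaves 167.
June has 30 days (137 left).
July has 31 days (106 left).
August has 31 days (75 left).
September has 30 days (45 left).
October has 31 days (14 left).
14 days into November → 2022-11-14.

2022-11-14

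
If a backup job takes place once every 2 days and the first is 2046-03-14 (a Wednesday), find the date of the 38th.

2046-05-27

The 38th occurrence is 37 intervals after the first: 37 × 2 = 74 days after 2046-03-14.
March has 31 days — 17 days to the end of March leaves 57.
April has 30 days (27 left).
27 days into May → 2046-05-27.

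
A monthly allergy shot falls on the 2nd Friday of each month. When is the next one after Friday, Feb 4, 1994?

Feb 1994 starts on a Tuesday; its first Friday is the 4th, so the 2nd Friday is the 11th — Feb 11, 1994.
Feb 11, 1994 is after Feb 4, 1994, so that is the next one.

Feb 11, 1994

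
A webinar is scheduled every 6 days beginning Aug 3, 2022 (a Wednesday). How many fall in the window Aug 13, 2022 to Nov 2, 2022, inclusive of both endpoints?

14

Occurrences land 6·i days after Aug 3, 2022 for i = 0, 1, 2, …
Aug 13, 2022 is 10 days after the start; 10 ÷ 6 = 1 remainder 4; since the remainder is 4, round up to i = 2. First occurrence in the window: #3 on Aug 15, 2022 (2×6 = 12 days in).
Nov 2, 2022 is 91 days after the start; 91 ÷ 6 = 15 remainder 1. Last occurrence in the window: #16 on Nov 1, 2022.
Occurrences #3 through #16: 14 in total.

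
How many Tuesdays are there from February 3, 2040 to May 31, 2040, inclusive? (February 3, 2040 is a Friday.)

17

February 3, 2040 is a Friday; the first Tuesday on or after it is February 7, 2040 (4 days later).
From February 7, 2040 to May 31, 2040: 22 + 31 + 30 + 31 = 114 days (rest of February, March, April, May).
114 ÷ 7 = 16 full weeks with remainder 2, so 16 more Tuesdays after the first → 17.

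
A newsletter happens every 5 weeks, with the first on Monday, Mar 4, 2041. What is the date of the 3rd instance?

The 3rd occurrence is 2 intervals after the first: 2 × 35 = 70 days after Mar 4, 2041.
Mar has 31 days — 27 days to the end of Mar leaves 43.
Apr has 30 days (13 left).
13 days into May → May 13, 2041.

May 13, 2041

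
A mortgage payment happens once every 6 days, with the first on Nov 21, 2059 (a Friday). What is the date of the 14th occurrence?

Feb 7, 2060

The 14th occurrence is 13 intervals after the first: 13 × 6 = 78 days after Nov 21, 2059.
Nov has 30 days — 9 days to the end of Nov leaves 69.
Dec has 31 days (38 left).
Jan has 31 days (7 left).
7 days into Feb → Feb 7, 2060.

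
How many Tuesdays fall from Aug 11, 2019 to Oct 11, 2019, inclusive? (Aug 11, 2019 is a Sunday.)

Aug 11, 2019 is a Sunday; the first Tuesday on or after it is Aug 13, 2019 (2 days later).
From Aug 13, 2019 to Oct 11, 2019: 18 + 30 + 11 = 59 days (rest of Aug, Sep, Oct).
59 ÷ 7 = 8 full weeks with remainder 3, so 8 more Tuesdays after the first → 9.

9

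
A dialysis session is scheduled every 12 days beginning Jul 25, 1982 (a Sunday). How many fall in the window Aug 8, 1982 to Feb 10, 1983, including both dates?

Occurrences land 12·i days after Jul 25, 1982 for i = 0, 1, 2, …
Aug 8, 1982 is 14 days after the start; 14 ÷ 12 = 1 remainder 2; since the remainder is 2, round up to i = 2. First occurrence in the window: #3 on Aug 18, 1982 (2×12 = 24 days in).
Feb 10, 1983 is 200 days after the start; 200 ÷ 12 = 16 remainder 8. Last occurrence in the window: #17 on Feb 2, 1983.
Occurrences #3 through #17: 15 in total.

15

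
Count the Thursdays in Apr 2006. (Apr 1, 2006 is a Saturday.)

Apr 1, 2006 is a Saturday; the first Thursday on or after it is Apr 6, 2006 (5 days later).
From Apr 6, 2006 to Apr 30, 2006 is 30 − 6 = 24 days.
24 ÷ 7 = 3 full weeks with remainder 3, so 3 more Thursdays after the first → 4.

4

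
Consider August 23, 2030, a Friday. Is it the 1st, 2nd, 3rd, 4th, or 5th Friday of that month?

4th

Day 23 falls in week ⌈23/7⌉ of the month.
Days 1–7 hold the 1st Friday, 8–14 the 2nd, 15–21 the 3rd, 22–28 the 4th, 29–31 the 5th.
23 is in the range for the 4th.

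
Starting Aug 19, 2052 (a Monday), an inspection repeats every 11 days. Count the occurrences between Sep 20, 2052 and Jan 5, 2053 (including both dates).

Occurrences land 11·i days after Aug 19, 2052 for i = 0, 1, 2, …
Sep 20, 2052 is 32 days after the start; 32 ÷ 11 = 2 remainder 10; since the remainder is 10, round up to i = 3. First occurrence in the window: #4 on Sep 21, 2052 (3×11 = 33 days in).
Jan 5, 2053 is 139 days after the start; 139 ÷ 11 = 12 remainder 7. Last occurrence in the window: #13 on Dec 29, 2052.
Occurrences #4 through #13: 10 in total.

10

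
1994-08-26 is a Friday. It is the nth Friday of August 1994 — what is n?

4th

Day 26 falls in week ⌈26/7⌉ of the month.
Days 1–7 hold the 1st Friday, 8–14 the 2nd, 15–21 the 3rd, 22–28 the 4th, 29–31 the 5th.
26 is in the range for the 4th.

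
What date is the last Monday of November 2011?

The first Monday of November 2011 is November 7.
November 2011 has 30 days. Adding weeks: 7, 14, 21, 28 — the last one ≤ 30 is the 28th.

2011-11-28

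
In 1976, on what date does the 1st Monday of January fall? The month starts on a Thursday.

January 5, 1976

January 1976 begins on a Thursday, so the first Monday is January 5 (4 days later).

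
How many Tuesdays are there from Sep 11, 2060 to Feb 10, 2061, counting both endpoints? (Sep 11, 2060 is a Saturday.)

Sep 11, 2060 is a Saturday; the first Tuesday on or after it is Sep 14, 2060 (3 days later).
From Sep 14, 2060 to Feb 10, 2061: 16 + 31 + 30 + 31 + 31 + 10 = 149 days (rest of Sep, Oct, Nov, Dec, Jan, Feb).
149 ÷ 7 = 21 full weeks with remainder 2, so 21 more Tuesdays after the first → 22.

22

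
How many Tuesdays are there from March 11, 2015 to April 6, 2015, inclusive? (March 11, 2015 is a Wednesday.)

March 11, 2015 is a Wednesday; the first Tuesday on or after it is March 17, 2015 (6 days later).
From March 17, 2015 to April 6, 2015: 14 + 6 = 20 days (rest of March, April).
20 ÷ 7 = 2 full weeks with remainder 6, so 2 more Tuesdays after the first → 3.

3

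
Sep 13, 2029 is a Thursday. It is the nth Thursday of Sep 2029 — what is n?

Day 13 falls in week ⌈13/7⌉ of the month.
Days 1–7 hold the 1st Thursday, 8–14 the 2nd, 15–21 the 3rd, 22–28 the 4th, 29–31 the 5th.
13 is in the range for the 2nd.

2nd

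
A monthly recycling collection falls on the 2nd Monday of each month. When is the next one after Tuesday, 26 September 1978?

9 October 1978

September 1978 starts on a Friday; its first Monday is the 4th, so the 2nd Monday is the 11th — 11 September 1978.
That is not after 26 September 1978, so look at October 1978.
October 1978 starts on a Sunday; its first Monday is the 2nd, so the 2nd Monday is the 9th — 9 October 1978.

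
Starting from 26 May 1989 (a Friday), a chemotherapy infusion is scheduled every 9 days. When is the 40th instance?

The 40th occurrence is 39 intervals after the first: 39 × 9 = 351 days after 26 May 1989.
May has 31 days — 5 days to the end of May leaves 346.
June has 30 days (316 left).
July has 31 days (285 left).
August has 31 days (254 left).
September has 30 days (224 left).
October has 31 days (193 left).
November has 30 days (163 left).
December has 31 days (132 left).
January has 31 days (101 left).
February has 28 days (73 left).
March has 31 days (42 left).
April has 30 days (12 left).
12 days into May → 12 May 1990.

12 May 1990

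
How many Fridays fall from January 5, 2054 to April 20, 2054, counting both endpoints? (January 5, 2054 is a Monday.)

15

January 5, 2054 is a Monday; the first Friday on or after it is January 9, 2054 (4 days later).
From January 9, 2054 to April 20, 2054: 22 + 28 + 31 + 20 = 101 days (rest of January, February, March, April).
101 ÷ 7 = 14 full weeks with remainder 3, so 14 more Fridays after the first → 15.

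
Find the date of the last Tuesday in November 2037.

November 2037 begins on a Sunday, so the first Tuesday is November 3 (2 days later).
November 2037 has 30 days. Adding weeks: 3, 10, 17, 24 — the last one ≤ 30 is the 24th.

2037-11-24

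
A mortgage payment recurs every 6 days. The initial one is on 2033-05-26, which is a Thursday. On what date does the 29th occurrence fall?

2033-11-10

The 29th occurrence is 28 intervals after the first: 28 × 6 = 168 days after 2033-05-26.
May has 31 days — 5 days to the end of May leaves 163.
June has 30 days (133 left).
July has 31 days (102 left).
August has 31 days (71 left).
September has 30 days (41 left).
October has 31 days (10 left).
10 days into November → 2033-11-10.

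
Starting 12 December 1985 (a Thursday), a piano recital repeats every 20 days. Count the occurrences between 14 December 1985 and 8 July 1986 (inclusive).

10

Occurrences land 20·i days after 12 December 1985 for i = 0, 1, 2, …
14 December 1985 is 2 days after the start; 2 ÷ 20 = 0 remainder 2; since the remainder is 2, round up to i = 1. First occurrence in the window: #2 on 1 January 1986 (1×20 = 20 days in).
8 July 1986 is 208 days after the start; 208 ÷ 20 = 10 remainder 8. Last occurrence in the window: #11 on 30 June 1986.
Occurrences #2 through #11: 10 in total.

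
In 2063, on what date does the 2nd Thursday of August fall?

The first Thursday of August 2063 is August 2.
The 2nd Thursday is 1 weeks later: 2 + 7 = 9.

2063-08-09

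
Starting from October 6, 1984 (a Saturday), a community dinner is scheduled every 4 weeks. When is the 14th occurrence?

The 14th occurrence is 13 intervals after the first: 13 × 28 = 364 days after October 6, 1984.
October has 31 days — 25 days to the end of October leaves 339.
November has 30 days (309 left).
December has 31 days (278 left).
January has 31 days (247 left).
February has 28 days (219 left).
March has 31 days (188 left).
April has 30 days (158 left).
May has 31 days (127 left).
June has 30 days (97 left).
July has 31 days (66 left).
August has 31 days (35 left).
September has 30 days (5 left).
5 days into October → October 5, 1985.

October 5, 1985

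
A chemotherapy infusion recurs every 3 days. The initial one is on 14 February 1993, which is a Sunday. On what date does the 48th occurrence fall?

The 48th occurrence is 47 intervals after the first: 47 × 3 = 141 days after 14 February 1993.
February has 28 days — 14 days to the end of February leaves 127.
March has 31 days (96 left).
April has 30 days (66 left).
May has 31 days (35 left).
June has 30 days (5 left).
5 days into July → 5 July 1993.

5 July 1993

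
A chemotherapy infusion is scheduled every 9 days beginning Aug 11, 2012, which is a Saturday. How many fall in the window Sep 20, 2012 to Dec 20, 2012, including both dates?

10

Occurrences land 9·i days after Aug 11, 2012 for i = 0, 1, 2, …
Sep 20, 2012 is 40 days after the start; 40 ÷ 9 = 4 remainder 4; since the remainder is 4, round up to i = 5. First occurrence in the window: #6 on Sep 25, 2012 (5×9 = 45 days in).
Dec 20, 2012 is 131 days after the start; 131 ÷ 9 = 14 remainder 5. Last occurrence in the window: #15 on Dec 15, 2012.
Occurrences #6 through #15: 10 in total.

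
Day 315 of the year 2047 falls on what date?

Jan has 31 days (315 − 31 = 284 remain).
Feb has 28 days (284 − 28 = 256 remain).
Mar has 31 days (256 − 31 = 225 remain).
Apr has 30 days (225 − 30 = 195 remain).
May has 31 days (195 − 31 = 164 remain).
Jun has 30 days (164 − 30 = 134 remain).
Jul has 31 days (134 − 31 = 103 remain).
Aug has 31 days (103 − 31 = 72 remain).
Sep has 30 days (72 − 30 = 42 remain).
Oct has 31 days (42 − 31 = 11 remain).
11 into Nov → Nov 11.

Nov 11, 2047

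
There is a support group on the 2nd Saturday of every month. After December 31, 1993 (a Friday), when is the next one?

December 1993 starts on a Wednesday; its first Saturday is the 4th, so the 2nd Saturday is the 11th — December 11, 1993.
That is not after December 31, 1993, so look at January 1994.
January 1994 starts on a Saturday; its first Saturday is the 1st, so the 2nd Saturday is the 8th — January 8, 1994.

January 8, 1994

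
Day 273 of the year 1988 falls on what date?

Jan has 31 days (273 − 31 = 242 remain).
Feb has 29 days (242 − 29 = 213 remain).
Mar has 31 days (213 − 31 = 182 remain).
Apr has 30 days (182 − 30 = 152 remain).
May has 31 days (152 − 31 = 121 remain).
Jun has 30 days (121 − 30 = 91 remain).
Jul has 31 days (91 − 31 = 60 remain).
Aug has 31 days (60 − 31 = 29 remain).
29 into Sep → Sep 29.

Sep 29, 1988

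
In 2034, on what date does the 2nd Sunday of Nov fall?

Nov 12, 2034

Nov 2034 begins on a Wednesday, so the first Sunday is Nov 5 (4 days later).
The 2nd Sunday is 1 weeks later: 5 + 7 = 12.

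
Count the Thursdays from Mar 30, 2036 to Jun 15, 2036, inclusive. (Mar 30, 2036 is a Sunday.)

11

Mar 30, 2036 is a Sunday; the first Thursday on or after it is Apr 3, 2036 (4 days later).
From Apr 3, 2036 to Jun 15, 2036: 27 + 31 + 15 = 73 days (rest of Apr, May, Jun).
73 ÷ 7 = 10 full weeks with remainder 3, so 10 more Thursdays after the first → 11.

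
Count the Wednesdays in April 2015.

5

1 April 2015 is a Wednesday; the first Wednesday on or after it is 1 April 2015.
From 1 April 2015 to 30 April 2015 is 30 − 1 = 29 days.
29 ÷ 7 = 4 full weeks with remainder 1, so 4 more Wednesdays after the first → 5.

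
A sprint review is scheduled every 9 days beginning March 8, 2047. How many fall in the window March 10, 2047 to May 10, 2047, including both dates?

Occurrences land 9·i days after March 8, 2047 for i = 0, 1, 2, …
March 10, 2047 is 2 days after the start; 2 ÷ 9 = 0 remainder 2; since the remainder is 2, round up to i = 1. First occurrence in the window: #2 on March 17, 2047 (1×9 = 9 days in).
May 10, 2047 is 63 days after the start; 63 ÷ 9 = 7 remainder 0. Last occurrence in the window: #8 on May 10, 2047.
Occurrences #2 through #8: 7 in total.

7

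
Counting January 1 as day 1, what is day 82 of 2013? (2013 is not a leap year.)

January has 31 days (82 − 31 = 51 remain).
February has 28 days (51 − 28 = 23 remain).
23 into March → March 23.

2013-03-23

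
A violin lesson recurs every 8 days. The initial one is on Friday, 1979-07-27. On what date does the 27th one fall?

The 27th occurrence is 26 intervals after the first: 26 × 8 = 208 days after 1979-07-27.
July has 31 days — 4 days to the end of July leaves 204.
August has 31 days (173 left).
September has 30 days (143 left).
October has 31 days (112 left).
November has 30 days (82 left).
December has 31 days (51 left).
January has 31 days (20 left).
20 days into February → 1980-02-20.

1980-02-20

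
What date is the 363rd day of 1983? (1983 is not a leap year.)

January has 31 days (363 − 31 = 332 remain).
February has 28 days (332 − 28 = 304 remain).
March has 31 days (304 − 31 = 273 remain).
April has 30 days (273 − 30 = 243 remain).
May has 31 days (243 − 31 = 212 remain).
June has 30 days (212 − 30 = 182 remain).
July has 31 days (182 − 31 = 151 remain).
August has 31 days (151 − 31 = 120 remain).
September has 30 days (120 − 30 = 90 remain).
October has 31 days (90 − 31 = 59 remain).
November has 30 days (59 − 30 = 29 remain).
29 into December → December 29.

29 December 1983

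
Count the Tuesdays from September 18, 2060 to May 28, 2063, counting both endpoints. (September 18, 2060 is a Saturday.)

September 18, 2060 is a Saturday; the first Tuesday on or after it is September 21, 2060 (3 days later).
From September 21, 2060 to May 28, 2063: 101 + 365 + 365 + 148 = 979 days (rest of 2060, 2061, 2062, to May 28, 2063 in 2063).
979 ÷ 7 = 139 full weeks with remainder 6, so 139 more Tuesdays after the first → 140.

140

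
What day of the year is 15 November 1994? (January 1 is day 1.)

319

Days in months before November: 31 + 28 + 31 + 30 + 31 + 30 + 31 + 31 + 30 + 31 = 304.
Plus 15 days into November → day 319.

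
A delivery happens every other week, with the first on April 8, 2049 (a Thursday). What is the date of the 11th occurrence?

August 26, 2049

The 11th occurrence is 10 intervals after the first: 10 × 14 = 140 days after April 8, 2049.
April has 30 days — 22 days to the end of April leaves 118.
May has 31 days (87 left).
June has 30 days (57 left).
July has 31 days (26 left).
26 days into August → August 26, 2049.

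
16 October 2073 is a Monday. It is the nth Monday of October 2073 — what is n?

3rd

Day 16 falls in week ⌈16/7⌉ of the month.
Days 1–7 hold the 1st Monday, 8–14 the 2nd, 15–21 the 3rd, 22–28 the 4th, 29–31 the 5th.
16 is in the range for the 3rd.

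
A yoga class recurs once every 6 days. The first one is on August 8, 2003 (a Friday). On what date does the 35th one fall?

February 28, 2004

The 35th occurrence is 34 intervals after the first: 34 × 6 = 204 days after August 8, 2003.
August has 31 days — 23 days to the end of August leaves 181.
September has 30 days (151 left).
October has 31 days (120 left).
November has 30 days (90 left).
December has 31 days (59 left).
January has 31 days (28 left).
28 days into February → February 28, 2004.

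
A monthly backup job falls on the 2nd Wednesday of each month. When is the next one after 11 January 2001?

January 2001 starts on a Monday; its first Wednesday is the 3rd, so the 2nd Wednesday is the 10th — 10 January 2001.
That is not after 11 January 2001, so look at February 2001.
February 2001 starts on a Thursday; its first Wednesday is the 7th, so the 2nd Wednesday is the 14th — 14 February 2001.

14 February 2001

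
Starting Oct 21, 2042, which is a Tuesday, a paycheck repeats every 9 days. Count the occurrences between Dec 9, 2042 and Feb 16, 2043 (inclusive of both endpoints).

Occurrences land 9·i days after Oct 21, 2042 for i = 0, 1, 2, …
Dec 9, 2042 is 49 days after the start; 49 ÷ 9 = 5 remainder 4; since the remainder is 4, round up to i = 6. First occurrence in the window: #7 on Dec 14, 2042 (6×9 = 54 days in).
Feb 16, 2043 is 118 days after the start; 118 ÷ 9 = 13 remainder 1. Last occurrence in the window: #14 on Feb 15, 2043.
Occurrences #7 through #14: 8 in total.

8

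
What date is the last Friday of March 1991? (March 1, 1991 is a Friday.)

29 March 1991

March 1991 begins on a Friday, so the first Friday is March 1.
March 1991 has 31 days. Adding weeks: 1, 8, 15, 22, 29 — the last one ≤ 31 is the 29th.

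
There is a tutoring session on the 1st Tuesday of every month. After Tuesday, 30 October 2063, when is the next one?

6 November 2063

October 2063 starts on a Monday, so its 1st Tuesday is 2 October 2063 (1 day in).
That is not after 30 October 2063, so look at November 2063.
November 2063 starts on a Thursday, so its 1st Tuesday is 6 November 2063 (5 days in).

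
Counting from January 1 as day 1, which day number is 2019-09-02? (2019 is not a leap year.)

245

Days in months before September: 31 + 28 + 31 + 30 + 31 + 30 + 31 + 31 = 243.
Plus 2 days into September → day 245.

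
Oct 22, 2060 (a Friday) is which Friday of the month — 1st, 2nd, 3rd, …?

Day 22 falls in week ⌈22/7⌉ of the month.
Days 1–7 hold the 1st Friday, 8–14 the 2nd, 15–21 the 3rd, 22–28 the 4th, 29–31 the 5th.
22 is in the range for the 4th.

4th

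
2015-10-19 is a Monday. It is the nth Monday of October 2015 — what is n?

Day 19 falls in week ⌈19/7⌉ of the month.
Days 1–7 hold the 1st Monday, 8–14 the 2nd, 15–21 the 3rd, 22–28 the 4th, 29–31 the 5th.
19 is in the range for the 3rd.

3rd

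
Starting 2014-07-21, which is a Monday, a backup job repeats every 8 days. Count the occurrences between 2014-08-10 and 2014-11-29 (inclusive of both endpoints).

14

Occurrences land 8·i days after 2014-07-21 for i = 0, 1, 2, …
2014-08-10 is 20 days after the start; 20 ÷ 8 = 2 remainder 4; since the remainder is 4, round up to i = 3. First occurrence in the window: #4 on 2014-08-14 (3×8 = 24 days in).
2014-11-29 is 131 days after the start; 131 ÷ 8 = 16 remainder 3. Last occurrence in the window: #17 on 2014-11-26.
Occurrences #4 through #17: 14 in total.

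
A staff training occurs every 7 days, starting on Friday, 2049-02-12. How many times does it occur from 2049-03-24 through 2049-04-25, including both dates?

Occurrences land 7·i days after 2049-02-12 for i = 0, 1, 2, …
2049-03-24 is 40 days after the start; 40 ÷ 7 = 5 remainder 5; since the remainder is 5, round up to i = 6. First occurrence in the window: #7 on 2049-03-26 (6×7 = 42 days in).
2049-04-25 is 72 days after the start; 72 ÷ 7 = 10 remainder 2. Last occurrence in the window: #11 on 2049-04-23.
Occurrences #7 through #11: 5 in total.

5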